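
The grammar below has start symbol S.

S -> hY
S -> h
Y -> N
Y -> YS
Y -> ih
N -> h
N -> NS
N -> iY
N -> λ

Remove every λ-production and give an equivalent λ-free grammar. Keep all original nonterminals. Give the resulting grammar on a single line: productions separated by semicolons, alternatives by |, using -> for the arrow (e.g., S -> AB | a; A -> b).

Nullable set: {N, Y}.
S -> hY: Y nullable, giving h | hY.
Drop N -> λ.
N -> NS: N nullable, giving NS | S.
N -> iY: Y nullable, giving i | iY.
Y -> N: N nullable, giving N.
Y -> YS: Y nullable, giving S | YS.
Unchanged (no nullable symbols): S -> h; N -> h; Y -> ih.

S -> h | hY; N -> S | h | i | NS | iY; Y -> N | S | YS | ih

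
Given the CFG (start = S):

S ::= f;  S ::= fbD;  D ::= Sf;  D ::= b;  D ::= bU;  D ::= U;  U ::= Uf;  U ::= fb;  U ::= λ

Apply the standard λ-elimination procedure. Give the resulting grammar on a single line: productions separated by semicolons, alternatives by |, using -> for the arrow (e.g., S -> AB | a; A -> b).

Nullable set: {D, U}.
S -> fbD: D nullable, giving fb | fbD.
D -> U: U nullable, giving U.
D -> bU: U nullable, giving b | bU.
Drop U -> λ.
U -> Uf: U nullable, giving Uf | f.
Unchanged (no nullable symbols): S -> f; D -> Sf; D -> b; U -> fb.

S -> f | fb | fbD; D -> U | b | Sf | bU; U -> f | Uf | fb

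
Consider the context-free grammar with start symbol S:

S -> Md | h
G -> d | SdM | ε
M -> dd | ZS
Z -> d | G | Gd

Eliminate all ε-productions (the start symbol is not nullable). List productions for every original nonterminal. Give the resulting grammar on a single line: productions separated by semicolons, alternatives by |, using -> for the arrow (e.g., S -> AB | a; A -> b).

Nullable set: {G, Z}.
Drop G -> ε.
M -> ZS: Z nullable, giving S | ZS.
Z -> G: G nullable, giving G.
Z -> Gd: G nullable, giving Gd | d.
Unchanged (no nullable symbols): S -> Md; S -> h; G -> SdM; G -> d; M -> dd; Z -> d.

S -> h | Md; G -> d | SdM; M -> S | ZS | dd; Z -> G | d | Gd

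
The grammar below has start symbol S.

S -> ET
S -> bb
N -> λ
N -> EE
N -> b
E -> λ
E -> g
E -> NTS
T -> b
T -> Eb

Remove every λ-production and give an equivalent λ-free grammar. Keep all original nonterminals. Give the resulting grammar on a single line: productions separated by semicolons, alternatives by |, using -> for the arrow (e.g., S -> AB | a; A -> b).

S -> T | ET | bb; E -> g | TS | NTS; N -> E | b | EE; T -> b | Eb

Nullable set: {E, N}.
S -> ET: E nullable, giving ET | T.
Drop E -> λ.
E -> NTS: N nullable, giving NTS | TS.
Drop N -> λ.
N -> EE: E, E nullable, giving E | EE.
T -> Eb: E nullable, giving Eb | b.
Unchanged (no nullable symbols): S -> bb; E -> g; N -> b; T -> b.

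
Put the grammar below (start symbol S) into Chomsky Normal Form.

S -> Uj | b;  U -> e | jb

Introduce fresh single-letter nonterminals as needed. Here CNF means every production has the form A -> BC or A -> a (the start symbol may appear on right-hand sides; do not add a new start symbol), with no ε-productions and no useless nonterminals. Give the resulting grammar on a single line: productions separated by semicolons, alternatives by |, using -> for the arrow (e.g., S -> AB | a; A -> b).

No ε-productions.
No unit productions to eliminate.
TERM: introduce B -> b, A -> j and substitute in every rule of length ≥2.

S -> b | UA; A -> j; B -> b; U -> e | AB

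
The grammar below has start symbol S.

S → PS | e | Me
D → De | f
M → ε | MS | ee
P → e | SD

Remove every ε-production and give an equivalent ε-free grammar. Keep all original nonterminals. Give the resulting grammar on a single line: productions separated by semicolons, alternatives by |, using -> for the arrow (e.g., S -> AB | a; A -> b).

S -> e | Me | PS; D -> f | De; M -> S | MS | ee; P -> e | SD

Nullable set: {M}.
S -> Me: M nullable, giving Me | e.
Drop M -> ε.
M -> MS: M nullable, giving MS | S.
Unchanged (no nullable symbols): S -> PS; S -> e; D -> De; D -> f; M -> ee; P -> SD; P -> e.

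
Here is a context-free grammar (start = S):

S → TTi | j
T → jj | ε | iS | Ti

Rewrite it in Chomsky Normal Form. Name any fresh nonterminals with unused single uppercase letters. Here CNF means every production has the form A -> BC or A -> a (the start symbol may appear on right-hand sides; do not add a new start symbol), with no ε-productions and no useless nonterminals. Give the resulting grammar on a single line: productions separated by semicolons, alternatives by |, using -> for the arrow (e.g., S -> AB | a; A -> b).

S -> i | j | TA | TC; A -> i; B -> j; C -> TA; T -> i | AS | BB | TA

Nullable: {T}; after ε-elimination: S -> i | j | Ti | TTi; T -> i | Ti | iS | jj.
No unit productions to eliminate.
TERM: introduce A -> i, B -> j and substitute in every rule of length ≥2.
BIN: S -> TTA becomes S -> TC, C -> TA.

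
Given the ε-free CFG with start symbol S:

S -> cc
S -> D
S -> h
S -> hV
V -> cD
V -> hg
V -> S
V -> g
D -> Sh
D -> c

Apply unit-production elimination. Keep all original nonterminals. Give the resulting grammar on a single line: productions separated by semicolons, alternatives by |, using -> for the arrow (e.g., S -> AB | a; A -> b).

Unit productions: S->D, V->S.
Unit pairs (A ⇒* B via units): (S,D), (V,D), (V,S).
S: inherits non-unit rules of {D, S} → Sh | c | cc | h | hV.
D: inherits non-unit rules of {D} → Sh | c.
V: inherits non-unit rules of {D, S, V} → Sh | c | cD | cc | g | h | hV | hg.

S -> c | h | Sh | cc | hV; D -> c | Sh; V -> c | g | h | Sh | cD | cc | hV | hg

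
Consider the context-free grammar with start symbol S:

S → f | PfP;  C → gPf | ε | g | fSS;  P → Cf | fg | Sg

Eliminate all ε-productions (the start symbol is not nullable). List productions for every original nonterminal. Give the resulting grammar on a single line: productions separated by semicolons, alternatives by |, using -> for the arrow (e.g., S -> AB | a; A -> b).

S -> f | PfP; C -> g | fSS | gPf; P -> f | Cf | Sg | fg

Nullable set: {C}.
Drop C -> ε.
P -> Cf: C nullable, giving Cf | f.
Unchanged (no nullable symbols): S -> PfP; S -> f; C -> fSS; C -> g; C -> gPf; P -> Sg; P -> fg.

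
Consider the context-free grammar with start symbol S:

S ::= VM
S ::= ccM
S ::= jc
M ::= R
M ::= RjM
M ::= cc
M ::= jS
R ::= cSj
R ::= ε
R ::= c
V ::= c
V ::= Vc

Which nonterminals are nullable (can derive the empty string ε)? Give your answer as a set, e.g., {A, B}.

{M, R}

Directly nullable (have an ε-rule): {R}.
M is nullable via M -> R (every symbol on the right is already known nullable).
Not nullable: S, V — each has a terminal in every rule's right-hand side or depends on a non-nullable symbol.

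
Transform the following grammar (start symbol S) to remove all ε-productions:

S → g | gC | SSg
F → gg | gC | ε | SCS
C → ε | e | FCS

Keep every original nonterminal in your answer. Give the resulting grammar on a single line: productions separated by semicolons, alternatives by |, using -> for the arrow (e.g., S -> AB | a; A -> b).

Nullable set: {C, F}.
S -> gC: C nullable, giving g | gC.
Drop C -> ε.
C -> FCS: F, C nullable, giving CS | FCS | FS | S.
Drop F -> ε.
F -> SCS: C nullable, giving SCS | SS.
F -> gC: C nullable, giving g | gC.
Unchanged (no nullable symbols): S -> SSg; S -> g; C -> e; F -> gg.

S -> g | gC | SSg; C -> S | e | CS | FS | FCS; F -> g | SS | gC | gg | SCS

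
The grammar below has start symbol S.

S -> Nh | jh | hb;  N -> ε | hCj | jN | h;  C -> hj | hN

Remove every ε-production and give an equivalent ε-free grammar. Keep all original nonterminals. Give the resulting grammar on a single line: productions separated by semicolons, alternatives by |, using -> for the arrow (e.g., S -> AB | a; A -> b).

Nullable set: {N}.
S -> Nh: N nullable, giving Nh | h.
C -> hN: N nullable, giving h | hN.
Drop N -> ε.
N -> jN: N nullable, giving j | jN.
Unchanged (no nullable symbols): S -> hb; S -> jh; C -> hj; N -> h; N -> hCj.

S -> h | Nh | hb | jh; C -> h | hN | hj; N -> h | j | jN | hCj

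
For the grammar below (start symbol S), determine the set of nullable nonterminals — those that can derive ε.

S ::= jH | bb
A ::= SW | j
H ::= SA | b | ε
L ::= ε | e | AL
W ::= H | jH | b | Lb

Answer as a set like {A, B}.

{H, L, W}

Directly nullable (have an ε-rule): {H, L}.
W is nullable via W -> H (every symbol on the right is already known nullable).
Not nullable: A, S — each has a terminal in every rule's right-hand side or depends on a non-nullable symbol.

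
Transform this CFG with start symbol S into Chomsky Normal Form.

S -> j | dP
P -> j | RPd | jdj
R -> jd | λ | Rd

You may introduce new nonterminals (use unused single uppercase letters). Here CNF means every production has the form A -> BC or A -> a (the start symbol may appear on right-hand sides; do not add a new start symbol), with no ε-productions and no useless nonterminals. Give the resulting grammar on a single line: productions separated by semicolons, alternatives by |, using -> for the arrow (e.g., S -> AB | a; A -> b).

S -> j | AP; A -> d; B -> j; C -> AB; D -> PA; P -> j | BC | PA | RD; R -> d | BA | RA

Nullable: {R}; after ε-elimination: S -> j | dP; P -> j | Pd | RPd | jdj; R -> d | Rd | jd.
No unit productions to eliminate.
TERM: introduce A -> d, B -> j and substitute in every rule of length ≥2.
BIN: P -> BAB becomes P -> BC, C -> AB; P -> RPA becomes P -> RD, D -> PA.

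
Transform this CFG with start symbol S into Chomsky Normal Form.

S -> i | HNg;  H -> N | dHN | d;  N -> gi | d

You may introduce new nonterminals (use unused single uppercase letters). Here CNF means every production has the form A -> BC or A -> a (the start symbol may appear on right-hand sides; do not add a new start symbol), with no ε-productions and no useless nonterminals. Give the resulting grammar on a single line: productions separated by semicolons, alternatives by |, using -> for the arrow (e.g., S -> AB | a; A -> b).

No ε-productions.
After unit-elimination: S -> i | HNg; H -> d | gi | dHN; N -> d | gi.
TERM: introduce A -> d, B -> g, C -> i and substitute in every rule of length ≥2.
BIN: H -> AHN becomes H -> AD, D -> HN; S -> HNB becomes S -> HE, E -> NB.

S -> i | HE; A -> d; B -> g; C -> i; D -> HN; E -> NB; H -> d | AD | BC; N -> d | BC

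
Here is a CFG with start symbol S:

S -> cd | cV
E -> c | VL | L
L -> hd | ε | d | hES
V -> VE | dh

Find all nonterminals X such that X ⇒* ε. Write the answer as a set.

Directly nullable (have an ε-rule): {L}.
E is nullable via E -> L (every symbol on the right is already known nullable).
Not nullable: S, V — each has a terminal in every rule's right-hand side or depends on a non-nullable symbol.

{E, L}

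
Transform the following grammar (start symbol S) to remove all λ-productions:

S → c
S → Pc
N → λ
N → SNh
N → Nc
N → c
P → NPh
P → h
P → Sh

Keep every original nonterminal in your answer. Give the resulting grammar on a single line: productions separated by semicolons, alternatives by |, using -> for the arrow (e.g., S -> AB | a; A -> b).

Nullable set: {N}.
Drop N -> λ.
N -> Nc: N nullable, giving Nc | c.
N -> SNh: N nullable, giving SNh | Sh.
P -> NPh: N nullable, giving NPh | Ph.
Unchanged (no nullable symbols): S -> Pc; S -> c; N -> c; P -> Sh; P -> h.

S -> c | Pc; N -> c | Nc | Sh | SNh; P -> h | Ph | Sh | NPh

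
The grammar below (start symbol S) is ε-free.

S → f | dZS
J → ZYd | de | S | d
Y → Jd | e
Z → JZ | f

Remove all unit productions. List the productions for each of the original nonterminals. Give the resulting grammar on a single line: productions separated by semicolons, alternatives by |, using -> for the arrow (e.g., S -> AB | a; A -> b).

Unit productions: J->S.
Unit pairs (A ⇒* B via units): (J,S).
S: inherits non-unit rules of {S} → dZS | f.
J: inherits non-unit rules of {J, S} → ZYd | d | dZS | de | f.
Y: inherits non-unit rules of {Y} → Jd | e.
Z: inherits non-unit rules of {Z} → JZ | f.

S -> f | dZS; J -> d | f | de | ZYd | dZS; Y -> e | Jd; Z -> f | JZ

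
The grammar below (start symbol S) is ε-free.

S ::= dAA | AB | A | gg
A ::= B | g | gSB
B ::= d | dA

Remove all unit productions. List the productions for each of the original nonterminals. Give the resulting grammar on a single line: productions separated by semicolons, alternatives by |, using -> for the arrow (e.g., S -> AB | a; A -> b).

Unit productions: A->B, S->A.
Unit pairs (A ⇒* B via units): (A,B), (S,A), (S,B).
S: inherits non-unit rules of {A, B, S} → AB | d | dA | dAA | g | gSB | gg.
A: inherits non-unit rules of {A, B} → d | dA | g | gSB.
B: inherits non-unit rules of {B} → d | dA.

S -> d | g | AB | dA | gg | dAA | gSB; A -> d | g | dA | gSB; B -> d | dA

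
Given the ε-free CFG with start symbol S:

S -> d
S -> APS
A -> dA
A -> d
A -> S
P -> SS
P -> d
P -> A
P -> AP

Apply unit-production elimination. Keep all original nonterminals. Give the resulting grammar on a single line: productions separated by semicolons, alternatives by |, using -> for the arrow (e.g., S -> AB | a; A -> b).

S -> d | APS; A -> d | dA | APS; P -> d | AP | SS | dA | APS

Unit productions: A->S, P->A.
Unit pairs (A ⇒* B via units): (A,S), (P,A), (P,S).
S: inherits non-unit rules of {S} → APS | d.
A: inherits non-unit rules of {A, S} → APS | d | dA.
P: inherits non-unit rules of {A, P, S} → AP | APS | SS | d | dA.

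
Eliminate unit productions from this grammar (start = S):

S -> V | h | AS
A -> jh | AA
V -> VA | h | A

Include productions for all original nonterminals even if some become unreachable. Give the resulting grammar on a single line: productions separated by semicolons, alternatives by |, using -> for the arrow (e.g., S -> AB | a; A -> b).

S -> h | AA | AS | VA | jh; A -> AA | jh; V -> h | AA | VA | jh

Unit productions: S->V, V->A.
Unit pairs (A ⇒* B via units): (S,A), (S,V), (V,A).
S: inherits non-unit rules of {A, S, V} → AA | AS | VA | h | jh.
A: inherits non-unit rules of {A} → AA | jh.
V: inherits non-unit rules of {A, V} → AA | VA | h | jh.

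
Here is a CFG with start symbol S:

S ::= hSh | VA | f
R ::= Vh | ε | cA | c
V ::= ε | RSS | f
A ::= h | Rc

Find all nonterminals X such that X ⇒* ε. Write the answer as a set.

{R, V}

Directly nullable (have an ε-rule): {R, V}.
Not nullable: A, S — each has a terminal in every rule's right-hand side or depends on a non-nullable symbol.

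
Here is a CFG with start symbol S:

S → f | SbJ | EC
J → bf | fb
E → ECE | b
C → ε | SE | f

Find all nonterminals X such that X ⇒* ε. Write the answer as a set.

Directly nullable (have an ε-rule): {C}.
Not nullable: E, J, S — each has a terminal in every rule's right-hand side or depends on a non-nullable symbol.

{C}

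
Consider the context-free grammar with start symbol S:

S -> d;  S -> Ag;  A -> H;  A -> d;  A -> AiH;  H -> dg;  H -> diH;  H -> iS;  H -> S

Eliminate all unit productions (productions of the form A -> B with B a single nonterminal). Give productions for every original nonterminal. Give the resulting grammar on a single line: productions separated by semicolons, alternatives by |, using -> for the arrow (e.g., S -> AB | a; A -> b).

S -> d | Ag; A -> d | Ag | dg | iS | AiH | diH; H -> d | Ag | dg | iS | diH

Unit productions: A->H, H->S.
Unit pairs (A ⇒* B via units): (A,H), (A,S), (H,S).
S: inherits non-unit rules of {S} → Ag | d.
A: inherits non-unit rules of {A, H, S} → Ag | AiH | d | dg | diH | iS.
H: inherits non-unit rules of {H, S} → Ag | d | dg | diH | iS.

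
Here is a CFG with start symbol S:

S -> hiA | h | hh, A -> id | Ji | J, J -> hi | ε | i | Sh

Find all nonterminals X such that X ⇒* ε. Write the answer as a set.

Directly nullable (have an ε-rule): {J}.
A is nullable via A -> J (every symbol on the right is already known nullable).
Not nullable: S — each has a terminal in every rule's right-hand side or depends on a non-nullable symbol.

{A, J}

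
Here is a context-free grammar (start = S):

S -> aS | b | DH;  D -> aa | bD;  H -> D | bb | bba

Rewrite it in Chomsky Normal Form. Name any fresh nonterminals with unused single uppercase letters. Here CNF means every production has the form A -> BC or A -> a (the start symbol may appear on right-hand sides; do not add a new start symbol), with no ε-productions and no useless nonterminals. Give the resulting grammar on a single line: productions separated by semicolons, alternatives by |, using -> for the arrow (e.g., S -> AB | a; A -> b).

No ε-productions.
After unit-elimination: S -> b | DH | aS; D -> aa | bD; H -> aa | bD | bb | bba.
TERM: introduce A -> a, B -> b and substitute in every rule of length ≥2.
BIN: H -> BBA becomes H -> BC, C -> BA.

S -> b | AS | DH; A -> a; B -> b; C -> BA; D -> AA | BD; H -> AA | BB | BC | BD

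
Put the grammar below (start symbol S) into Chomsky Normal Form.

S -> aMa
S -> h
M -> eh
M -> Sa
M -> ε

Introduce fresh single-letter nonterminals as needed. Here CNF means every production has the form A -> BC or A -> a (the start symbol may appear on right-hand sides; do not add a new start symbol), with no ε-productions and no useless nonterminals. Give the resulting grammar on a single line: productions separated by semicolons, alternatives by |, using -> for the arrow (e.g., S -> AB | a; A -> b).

Nullable: {M}; after ε-elimination: S -> h | aa | aMa; M -> Sa | eh.
No unit productions to eliminate.
TERM: introduce A -> a, B -> e, C -> h and substitute in every rule of length ≥2.
BIN: S -> AMA becomes S -> AD, D -> MA.

S -> h | AA | AD; A -> a; B -> e; C -> h; D -> MA; M -> BC | SA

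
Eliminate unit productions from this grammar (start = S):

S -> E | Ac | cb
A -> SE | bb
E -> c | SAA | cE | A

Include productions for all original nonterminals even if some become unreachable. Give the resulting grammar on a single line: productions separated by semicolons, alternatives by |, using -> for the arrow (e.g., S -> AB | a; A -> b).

S -> c | Ac | SE | bb | cE | cb | SAA; A -> SE | bb; E -> c | SE | bb | cE | SAA

Unit productions: E->A, S->E.
Unit pairs (A ⇒* B via units): (E,A), (S,A), (S,E).
S: inherits non-unit rules of {A, E, S} → Ac | SAA | SE | bb | c | cE | cb.
A: inherits non-unit rules of {A} → SE | bb.
E: inherits non-unit rules of {A, E} → SAA | SE | bb | c | cE.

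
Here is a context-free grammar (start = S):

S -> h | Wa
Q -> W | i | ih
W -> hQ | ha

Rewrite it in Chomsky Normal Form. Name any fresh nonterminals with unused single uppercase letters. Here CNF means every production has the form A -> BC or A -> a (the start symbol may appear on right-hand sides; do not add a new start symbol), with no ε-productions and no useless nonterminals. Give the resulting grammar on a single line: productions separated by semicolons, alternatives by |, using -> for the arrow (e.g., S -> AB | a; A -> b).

S -> h | WB; A -> h; B -> a; C -> i; Q -> i | AB | AQ | CA; W -> AB | AQ

No ε-productions.
After unit-elimination: S -> h | Wa; Q -> i | hQ | ha | ih; W -> hQ | ha.
TERM: introduce B -> a, A -> h, C -> i and substitute in every rule of length ≥2.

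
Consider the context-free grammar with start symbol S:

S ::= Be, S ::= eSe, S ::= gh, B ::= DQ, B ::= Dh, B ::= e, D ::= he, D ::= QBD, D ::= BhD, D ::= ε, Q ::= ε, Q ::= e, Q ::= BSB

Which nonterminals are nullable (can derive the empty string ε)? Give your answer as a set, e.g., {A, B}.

Directly nullable (have an ε-rule): {D, Q}.
B is nullable via B -> DQ (every symbol on the right is already known nullable).
Not nullable: S — each has a terminal in every rule's right-hand side or depends on a non-nullable symbol.

{B, D, Q}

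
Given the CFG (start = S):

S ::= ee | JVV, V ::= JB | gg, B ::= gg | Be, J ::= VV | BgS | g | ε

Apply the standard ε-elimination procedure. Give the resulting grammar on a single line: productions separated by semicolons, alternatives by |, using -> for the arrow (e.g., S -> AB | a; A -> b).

S -> VV | ee | JVV; B -> Be | gg; J -> g | VV | BgS; V -> B | JB | gg

Nullable set: {J}.
S -> JVV: J nullable, giving JVV | VV.
Drop J -> ε.
V -> JB: J nullable, giving B | JB.
Unchanged (no nullable symbols): S -> ee; B -> Be; B -> gg; J -> BgS; J -> VV; J -> g; V -> gg.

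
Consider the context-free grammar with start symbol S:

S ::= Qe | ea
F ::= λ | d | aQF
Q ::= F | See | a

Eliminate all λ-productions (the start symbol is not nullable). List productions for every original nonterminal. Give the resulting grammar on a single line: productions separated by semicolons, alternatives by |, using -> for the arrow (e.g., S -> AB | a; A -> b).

Nullable set: {F, Q}.
S -> Qe: Q nullable, giving Qe | e.
Drop F -> λ.
F -> aQF: Q, F nullable, giving a | aF | aQ | aQF.
Q -> F: F nullable, giving F.
Unchanged (no nullable symbols): S -> ea; F -> d; Q -> See; Q -> a.

S -> e | Qe | ea; F -> a | d | aF | aQ | aQF; Q -> F | a | See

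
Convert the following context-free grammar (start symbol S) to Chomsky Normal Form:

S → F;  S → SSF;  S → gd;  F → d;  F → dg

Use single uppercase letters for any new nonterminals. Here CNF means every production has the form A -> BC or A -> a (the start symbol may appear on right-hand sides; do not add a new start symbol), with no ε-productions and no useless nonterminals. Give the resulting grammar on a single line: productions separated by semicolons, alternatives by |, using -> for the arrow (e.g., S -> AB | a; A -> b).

S -> d | AB | BA | SC; A -> d; B -> g; C -> SF; F -> d | AB

No ε-productions.
After unit-elimination: S -> d | dg | gd | SSF; F -> d | dg.
TERM: introduce A -> d, B -> g and substitute in every rule of length ≥2.
BIN: S -> SSF becomes S -> SC, C -> SF.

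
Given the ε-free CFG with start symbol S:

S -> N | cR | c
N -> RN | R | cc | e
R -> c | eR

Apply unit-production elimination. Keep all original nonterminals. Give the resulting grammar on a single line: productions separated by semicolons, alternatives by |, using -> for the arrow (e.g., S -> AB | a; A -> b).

S -> c | e | RN | cR | cc | eR; N -> c | e | RN | cc | eR; R -> c | eR

Unit productions: N->R, S->N.
Unit pairs (A ⇒* B via units): (N,R), (S,N), (S,R).
S: inherits non-unit rules of {N, R, S} → RN | c | cR | cc | e | eR.
N: inherits non-unit rules of {N, R} → RN | c | cc | e | eR.
R: inherits non-unit rules of {R} → c | eR.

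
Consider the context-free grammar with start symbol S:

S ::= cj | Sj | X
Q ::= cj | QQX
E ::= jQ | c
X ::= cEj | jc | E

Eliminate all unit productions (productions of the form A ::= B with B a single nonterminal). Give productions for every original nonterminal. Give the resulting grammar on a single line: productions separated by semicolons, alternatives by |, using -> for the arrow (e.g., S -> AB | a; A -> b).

S -> c | Sj | cj | jQ | jc | cEj; E -> c | jQ; Q -> cj | QQX; X -> c | jQ | jc | cEj

Unit productions: S->X, X->E.
Unit pairs (A ⇒* B via units): (S,E), (S,X), (X,E).
S: inherits non-unit rules of {E, S, X} → Sj | c | cEj | cj | jQ | jc.
E: inherits non-unit rules of {E} → c | jQ.
Q: inherits non-unit rules of {Q} → QQX | cj.
X: inherits non-unit rules of {E, X} → c | cEj | jQ | jc.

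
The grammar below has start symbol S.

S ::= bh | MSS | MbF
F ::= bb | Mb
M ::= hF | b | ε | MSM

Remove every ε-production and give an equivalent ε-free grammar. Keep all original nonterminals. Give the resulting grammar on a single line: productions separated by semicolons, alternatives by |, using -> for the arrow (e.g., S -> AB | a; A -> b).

S -> SS | bF | bh | MSS | MbF; F -> b | Mb | bb; M -> S | b | MS | SM | hF | MSM

Nullable set: {M}.
S -> MSS: M nullable, giving MSS | SS.
S -> MbF: M nullable, giving MbF | bF.
F -> Mb: M nullable, giving Mb | b.
Drop M -> ε.
M -> MSM: M, M nullable, giving MS | MSM | S | SM.
Unchanged (no nullable symbols): S -> bh; F -> bb; M -> b; M -> hF.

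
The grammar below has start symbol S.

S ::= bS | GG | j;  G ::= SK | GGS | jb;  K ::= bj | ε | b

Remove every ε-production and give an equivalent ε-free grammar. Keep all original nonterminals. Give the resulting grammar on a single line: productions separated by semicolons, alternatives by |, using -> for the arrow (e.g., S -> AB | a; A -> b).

Nullable set: {K}.
G -> SK: K nullable, giving S | SK.
Drop K -> ε.
Unchanged (no nullable symbols): S -> GG; S -> bS; S -> j; G -> GGS; G -> jb; K -> b; K -> bj.

S -> j | GG | bS; G -> S | SK | jb | GGS; K -> b | bj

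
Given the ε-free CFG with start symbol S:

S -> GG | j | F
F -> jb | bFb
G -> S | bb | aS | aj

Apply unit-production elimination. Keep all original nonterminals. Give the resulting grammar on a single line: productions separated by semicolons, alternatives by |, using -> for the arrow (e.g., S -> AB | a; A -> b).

Unit productions: G->S, S->F.
Unit pairs (A ⇒* B via units): (G,F), (G,S), (S,F).
S: inherits non-unit rules of {F, S} → GG | bFb | j | jb.
F: inherits non-unit rules of {F} → bFb | jb.
G: inherits non-unit rules of {F, G, S} → GG | aS | aj | bFb | bb | j | jb.

S -> j | GG | jb | bFb; F -> jb | bFb; G -> j | GG | aS | aj | bb | jb | bFb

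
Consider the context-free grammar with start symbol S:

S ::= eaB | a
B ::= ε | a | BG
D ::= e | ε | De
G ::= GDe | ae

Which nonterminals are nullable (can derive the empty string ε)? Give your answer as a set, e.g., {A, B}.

Directly nullable (have an ε-rule): {B, D}.
Not nullable: G, S — each has a terminal in every rule's right-hand side or depends on a non-nullable symbol.

{B, D}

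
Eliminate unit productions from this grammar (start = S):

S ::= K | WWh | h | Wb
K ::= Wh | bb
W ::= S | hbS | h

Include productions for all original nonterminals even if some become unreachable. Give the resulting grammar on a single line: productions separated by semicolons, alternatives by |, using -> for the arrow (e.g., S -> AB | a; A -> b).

Unit productions: S->K, W->S.
Unit pairs (A ⇒* B via units): (S,K), (W,K), (W,S).
S: inherits non-unit rules of {K, S} → WWh | Wb | Wh | bb | h.
K: inherits non-unit rules of {K} → Wh | bb.
W: inherits non-unit rules of {K, S, W} → WWh | Wb | Wh | bb | h | hbS.

S -> h | Wb | Wh | bb | WWh; K -> Wh | bb; W -> h | Wb | Wh | bb | WWh | hbS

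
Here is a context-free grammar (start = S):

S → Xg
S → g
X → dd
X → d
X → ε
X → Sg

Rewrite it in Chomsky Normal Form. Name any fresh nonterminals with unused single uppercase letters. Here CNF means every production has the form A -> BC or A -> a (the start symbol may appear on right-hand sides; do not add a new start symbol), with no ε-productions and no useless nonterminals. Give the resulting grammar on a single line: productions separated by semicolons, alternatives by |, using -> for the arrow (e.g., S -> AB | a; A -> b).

S -> g | XA; A -> g; B -> d; X -> d | BB | SA

Nullable: {X}; after ε-elimination: S -> g | Xg; X -> d | Sg | dd.
No unit productions to eliminate.
TERM: introduce B -> d, A -> g and substitute in every rule of length ≥2.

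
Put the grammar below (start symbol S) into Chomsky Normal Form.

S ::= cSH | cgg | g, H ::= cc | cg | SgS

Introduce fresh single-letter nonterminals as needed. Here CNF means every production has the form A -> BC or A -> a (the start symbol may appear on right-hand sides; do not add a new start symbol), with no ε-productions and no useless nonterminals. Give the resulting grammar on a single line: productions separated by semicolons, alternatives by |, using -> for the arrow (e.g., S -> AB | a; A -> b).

No ε-productions.
No unit productions to eliminate.
TERM: introduce B -> c, A -> g and substitute in every rule of length ≥2.
BIN: H -> SAS becomes H -> SC, C -> AS; S -> BAA becomes S -> BD, D -> AA; S -> BSH becomes S -> BE, E -> SH.

S -> g | BD | BE; A -> g; B -> c; C -> AS; D -> AA; E -> SH; H -> BA | BB | SC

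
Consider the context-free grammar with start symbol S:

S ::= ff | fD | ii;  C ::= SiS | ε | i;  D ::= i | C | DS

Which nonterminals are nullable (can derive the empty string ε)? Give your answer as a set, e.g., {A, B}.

{C, D}

Directly nullable (have an ε-rule): {C}.
D is nullable via D -> C (every symbol on the right is already known nullable).
Not nullable: S — each has a terminal in every rule's right-hand side or depends on a non-nullable symbol.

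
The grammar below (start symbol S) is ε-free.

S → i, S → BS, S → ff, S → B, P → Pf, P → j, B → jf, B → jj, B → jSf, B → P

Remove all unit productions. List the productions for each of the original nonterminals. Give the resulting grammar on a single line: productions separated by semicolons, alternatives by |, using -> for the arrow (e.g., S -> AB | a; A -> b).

Unit productions: B->P, S->B.
Unit pairs (A ⇒* B via units): (B,P), (S,B), (S,P).
S: inherits non-unit rules of {B, P, S} → BS | Pf | ff | i | j | jSf | jf | jj.
B: inherits non-unit rules of {B, P} → Pf | j | jSf | jf | jj.
P: inherits non-unit rules of {P} → Pf | j.

S -> i | j | BS | Pf | ff | jf | jj | jSf; B -> j | Pf | jf | jj | jSf; P -> j | Pf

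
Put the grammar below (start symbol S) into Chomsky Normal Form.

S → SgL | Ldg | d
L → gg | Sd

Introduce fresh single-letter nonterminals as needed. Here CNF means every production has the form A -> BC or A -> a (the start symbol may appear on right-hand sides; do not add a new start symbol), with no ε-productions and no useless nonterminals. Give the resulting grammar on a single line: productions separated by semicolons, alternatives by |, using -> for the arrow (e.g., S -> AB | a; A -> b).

No ε-productions.
No unit productions to eliminate.
TERM: introduce A -> d, B -> g and substitute in every rule of length ≥2.
BIN: S -> LAB becomes S -> LC, C -> AB; S -> SBL becomes S -> SD, D -> BL.

S -> d | LC | SD; A -> d; B -> g; C -> AB; D -> BL; L -> BB | SA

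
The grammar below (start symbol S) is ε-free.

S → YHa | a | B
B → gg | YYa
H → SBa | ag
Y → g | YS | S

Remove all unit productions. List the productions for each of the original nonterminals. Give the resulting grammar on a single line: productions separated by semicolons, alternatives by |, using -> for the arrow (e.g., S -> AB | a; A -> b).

Unit productions: S->B, Y->S.
Unit pairs (A ⇒* B via units): (S,B), (Y,B), (Y,S).
S: inherits non-unit rules of {B, S} → YHa | YYa | a | gg.
B: inherits non-unit rules of {B} → YYa | gg.
H: inherits non-unit rules of {H} → SBa | ag.
Y: inherits non-unit rules of {B, S, Y} → YHa | YS | YYa | a | g | gg.

S -> a | gg | YHa | YYa; B -> gg | YYa; H -> ag | SBa; Y -> a | g | YS | gg | YHa | YYa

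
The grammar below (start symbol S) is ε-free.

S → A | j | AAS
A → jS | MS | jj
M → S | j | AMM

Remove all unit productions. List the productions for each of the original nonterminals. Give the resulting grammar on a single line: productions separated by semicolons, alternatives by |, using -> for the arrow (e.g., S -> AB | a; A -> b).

S -> j | MS | jS | jj | AAS; A -> MS | jS | jj; M -> j | MS | jS | jj | AAS | AMM

Unit productions: M->S, S->A.
Unit pairs (A ⇒* B via units): (M,A), (M,S), (S,A).
S: inherits non-unit rules of {A, S} → AAS | MS | j | jS | jj.
A: inherits non-unit rules of {A} → MS | jS | jj.
M: inherits non-unit rules of {A, M, S} → AAS | AMM | MS | j | jS | jj.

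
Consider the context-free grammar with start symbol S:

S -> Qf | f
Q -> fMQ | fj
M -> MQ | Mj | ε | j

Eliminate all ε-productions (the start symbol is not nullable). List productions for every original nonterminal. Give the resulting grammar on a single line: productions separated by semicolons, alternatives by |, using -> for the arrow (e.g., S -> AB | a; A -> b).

Nullable set: {M}.
Drop M -> ε.
M -> MQ: M nullable, giving MQ | Q.
M -> Mj: M nullable, giving Mj | j.
Q -> fMQ: M nullable, giving fMQ | fQ.
Unchanged (no nullable symbols): S -> Qf; S -> f; M -> j; Q -> fj.

S -> f | Qf; M -> Q | j | MQ | Mj; Q -> fQ | fj | fMQ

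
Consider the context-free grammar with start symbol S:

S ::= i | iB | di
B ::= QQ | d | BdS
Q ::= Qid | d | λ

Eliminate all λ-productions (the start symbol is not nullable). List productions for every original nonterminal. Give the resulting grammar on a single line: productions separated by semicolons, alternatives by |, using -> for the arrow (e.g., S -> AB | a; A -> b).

S -> i | di | iB; B -> Q | d | QQ | dS | BdS; Q -> d | id | Qid

Nullable set: {B, Q}.
S -> iB: B nullable, giving i | iB.
B -> BdS: B nullable, giving BdS | dS.
B -> QQ: Q, Q nullable, giving Q | QQ.
Drop Q -> λ.
Q -> Qid: Q nullable, giving Qid | id.
Unchanged (no nullable symbols): S -> di; S -> i; B -> d; Q -> d.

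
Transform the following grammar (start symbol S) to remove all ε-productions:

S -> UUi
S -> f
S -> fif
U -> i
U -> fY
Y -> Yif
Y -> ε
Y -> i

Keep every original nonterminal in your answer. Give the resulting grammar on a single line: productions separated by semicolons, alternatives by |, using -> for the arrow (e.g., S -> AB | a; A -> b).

S -> f | UUi | fif; U -> f | i | fY; Y -> i | if | Yif

Nullable set: {Y}.
U -> fY: Y nullable, giving f | fY.
Drop Y -> ε.
Y -> Yif: Y nullable, giving Yif | if.
Unchanged (no nullable symbols): S -> UUi; S -> f; S -> fif; U -> i; Y -> i.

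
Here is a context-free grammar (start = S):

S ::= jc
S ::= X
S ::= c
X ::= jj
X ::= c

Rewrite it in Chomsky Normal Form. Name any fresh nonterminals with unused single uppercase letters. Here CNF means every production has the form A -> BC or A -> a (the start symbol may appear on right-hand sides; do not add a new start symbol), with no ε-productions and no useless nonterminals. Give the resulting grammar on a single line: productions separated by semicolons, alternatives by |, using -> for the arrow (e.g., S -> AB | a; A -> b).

S -> c | AA | AB; A -> j; B -> c

No ε-productions.
After unit-elimination: S -> c | jc | jj; X -> c | jj.
TERM: introduce B -> c, A -> j and substitute in every rule of length ≥2.
Drop unreachable/unproductive: X.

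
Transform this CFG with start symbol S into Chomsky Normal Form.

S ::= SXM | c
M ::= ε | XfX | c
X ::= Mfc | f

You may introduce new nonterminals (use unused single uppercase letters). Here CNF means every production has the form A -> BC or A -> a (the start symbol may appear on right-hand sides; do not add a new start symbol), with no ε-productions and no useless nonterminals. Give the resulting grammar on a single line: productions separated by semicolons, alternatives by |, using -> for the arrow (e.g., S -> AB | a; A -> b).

Nullable: {M}; after ε-elimination: S -> c | SX | SXM; M -> c | XfX; X -> f | fc | Mfc.
No unit productions to eliminate.
TERM: introduce B -> c, A -> f and substitute in every rule of length ≥2.
BIN: M -> XAX becomes M -> XC, C -> AX; S -> SXM becomes S -> SD, D -> XM; X -> MAB becomes X -> ME, E -> AB.

S -> c | SD | SX; A -> f; B -> c; C -> AX; D -> XM; E -> AB; M -> c | XC; X -> f | AB | ME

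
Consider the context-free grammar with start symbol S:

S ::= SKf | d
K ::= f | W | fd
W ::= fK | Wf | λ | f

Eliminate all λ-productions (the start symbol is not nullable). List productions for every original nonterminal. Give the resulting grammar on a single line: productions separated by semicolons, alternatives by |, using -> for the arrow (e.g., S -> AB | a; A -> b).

Nullable set: {K, W}.
S -> SKf: K nullable, giving SKf | Sf.
K -> W: W nullable, giving W.
Drop W -> λ.
W -> Wf: W nullable, giving Wf | f.
W -> fK: K nullable, giving f | fK.
Unchanged (no nullable symbols): S -> d; K -> f; K -> fd; W -> f.

S -> d | Sf | SKf; K -> W | f | fd; W -> f | Wf | fK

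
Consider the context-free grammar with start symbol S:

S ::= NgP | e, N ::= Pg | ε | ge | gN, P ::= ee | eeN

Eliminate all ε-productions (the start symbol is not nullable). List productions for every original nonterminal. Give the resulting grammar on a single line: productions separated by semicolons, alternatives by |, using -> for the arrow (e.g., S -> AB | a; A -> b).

Nullable set: {N}.
S -> NgP: N nullable, giving NgP | gP.
Drop N -> ε.
N -> gN: N nullable, giving g | gN.
P -> eeN: N nullable, giving ee | eeN.
Unchanged (no nullable symbols): S -> e; N -> Pg; N -> ge; P -> ee.

S -> e | gP | NgP; N -> g | Pg | gN | ge; P -> ee | eeN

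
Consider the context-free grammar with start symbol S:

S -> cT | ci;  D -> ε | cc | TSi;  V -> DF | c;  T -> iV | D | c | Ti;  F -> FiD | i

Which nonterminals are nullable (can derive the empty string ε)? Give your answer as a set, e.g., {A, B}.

Directly nullable (have an ε-rule): {D}.
T is nullable via T -> D (every symbol on the right is already known nullable).
Not nullable: F, S, V — each has a terminal in every rule's right-hand side or depends on a non-nullable symbol.

{D, T}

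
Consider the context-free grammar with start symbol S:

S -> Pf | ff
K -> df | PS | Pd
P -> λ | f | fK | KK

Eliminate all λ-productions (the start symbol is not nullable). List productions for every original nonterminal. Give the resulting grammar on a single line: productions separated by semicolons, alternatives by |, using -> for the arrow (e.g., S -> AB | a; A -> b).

S -> f | Pf | ff; K -> S | d | PS | Pd | df; P -> f | KK | fK

Nullable set: {P}.
S -> Pf: P nullable, giving Pf | f.
K -> PS: P nullable, giving PS | S.
K -> Pd: P nullable, giving Pd | d.
Drop P -> λ.
Unchanged (no nullable symbols): S -> ff; K -> df; P -> KK; P -> f; P -> fK.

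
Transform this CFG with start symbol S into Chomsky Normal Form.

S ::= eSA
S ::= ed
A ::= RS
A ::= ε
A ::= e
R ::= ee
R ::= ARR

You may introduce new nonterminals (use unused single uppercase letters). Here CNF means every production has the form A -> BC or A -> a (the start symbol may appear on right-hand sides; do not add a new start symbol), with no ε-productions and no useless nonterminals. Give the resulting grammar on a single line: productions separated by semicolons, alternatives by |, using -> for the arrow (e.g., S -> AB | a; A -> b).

S -> BC | BE | BS; A -> e | RS; B -> e; C -> d; D -> RR; E -> SA; R -> AD | BB | RR

Nullable: {A}; after ε-elimination: S -> eS | ed | eSA; A -> e | RS; R -> RR | ee | ARR.
No unit productions to eliminate.
TERM: introduce C -> d, B -> e and substitute in every rule of length ≥2.
BIN: R -> ARR becomes R -> AD, D -> RR; S -> BSA becomes S -> BE, E -> SA.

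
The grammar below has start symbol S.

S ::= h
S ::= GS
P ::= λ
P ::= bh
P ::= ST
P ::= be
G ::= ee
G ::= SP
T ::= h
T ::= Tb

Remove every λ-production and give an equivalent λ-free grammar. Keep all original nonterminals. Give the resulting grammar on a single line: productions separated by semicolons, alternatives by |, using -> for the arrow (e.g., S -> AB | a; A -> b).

S -> h | GS; G -> S | SP | ee; P -> ST | be | bh; T -> h | Tb

Nullable set: {P}.
G -> SP: P nullable, giving S | SP.
Drop P -> λ.
Unchanged (no nullable symbols): S -> GS; S -> h; G -> ee; P -> ST; P -> be; P -> bh; T -> Tb; T -> h.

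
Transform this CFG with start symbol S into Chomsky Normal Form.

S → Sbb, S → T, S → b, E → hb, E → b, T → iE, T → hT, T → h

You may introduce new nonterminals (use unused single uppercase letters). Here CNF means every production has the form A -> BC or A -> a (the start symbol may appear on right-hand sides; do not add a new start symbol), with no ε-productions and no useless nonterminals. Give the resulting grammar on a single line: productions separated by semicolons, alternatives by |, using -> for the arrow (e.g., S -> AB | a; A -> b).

No ε-productions.
After unit-elimination: S -> b | h | hT | iE | Sbb; E -> b | hb; T -> h | hT | iE.
TERM: introduce B -> b, A -> h, C -> i and substitute in every rule of length ≥2.
BIN: S -> SBB becomes S -> SD, D -> BB.

S -> b | h | AT | CE | SD; A -> h; B -> b; C -> i; D -> BB; E -> b | AB; T -> h | AT | CE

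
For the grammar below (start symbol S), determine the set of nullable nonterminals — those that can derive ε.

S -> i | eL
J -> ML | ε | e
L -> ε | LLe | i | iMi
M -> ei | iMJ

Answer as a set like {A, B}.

Directly nullable (have an ε-rule): {J, L}.
Not nullable: M, S — each has a terminal in every rule's right-hand side or depends on a non-nullable symbol.

{J, L}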